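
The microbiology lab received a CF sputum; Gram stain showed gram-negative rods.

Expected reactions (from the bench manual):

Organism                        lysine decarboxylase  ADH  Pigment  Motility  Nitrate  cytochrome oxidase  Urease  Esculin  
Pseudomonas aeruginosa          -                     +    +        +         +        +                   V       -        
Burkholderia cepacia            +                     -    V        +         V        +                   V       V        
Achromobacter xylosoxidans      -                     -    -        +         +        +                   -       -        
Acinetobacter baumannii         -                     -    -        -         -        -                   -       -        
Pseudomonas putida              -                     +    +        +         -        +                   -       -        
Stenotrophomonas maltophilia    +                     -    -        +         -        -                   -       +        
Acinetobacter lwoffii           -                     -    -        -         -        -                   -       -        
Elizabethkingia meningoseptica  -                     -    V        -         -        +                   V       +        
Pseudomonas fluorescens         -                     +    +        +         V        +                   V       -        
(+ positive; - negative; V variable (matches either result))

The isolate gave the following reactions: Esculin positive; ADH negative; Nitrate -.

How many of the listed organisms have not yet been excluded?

3

Esculin +: excludes 6 organisms — 3 left.
Nitrate -: all 3 remaining candidates are consistent.
ADH -: all 3 remaining candidates are consistent.
Still consistent: Burkholderia cepacia, Elizabethkingia meningoseptica, Stenotrophomonas maltophilia.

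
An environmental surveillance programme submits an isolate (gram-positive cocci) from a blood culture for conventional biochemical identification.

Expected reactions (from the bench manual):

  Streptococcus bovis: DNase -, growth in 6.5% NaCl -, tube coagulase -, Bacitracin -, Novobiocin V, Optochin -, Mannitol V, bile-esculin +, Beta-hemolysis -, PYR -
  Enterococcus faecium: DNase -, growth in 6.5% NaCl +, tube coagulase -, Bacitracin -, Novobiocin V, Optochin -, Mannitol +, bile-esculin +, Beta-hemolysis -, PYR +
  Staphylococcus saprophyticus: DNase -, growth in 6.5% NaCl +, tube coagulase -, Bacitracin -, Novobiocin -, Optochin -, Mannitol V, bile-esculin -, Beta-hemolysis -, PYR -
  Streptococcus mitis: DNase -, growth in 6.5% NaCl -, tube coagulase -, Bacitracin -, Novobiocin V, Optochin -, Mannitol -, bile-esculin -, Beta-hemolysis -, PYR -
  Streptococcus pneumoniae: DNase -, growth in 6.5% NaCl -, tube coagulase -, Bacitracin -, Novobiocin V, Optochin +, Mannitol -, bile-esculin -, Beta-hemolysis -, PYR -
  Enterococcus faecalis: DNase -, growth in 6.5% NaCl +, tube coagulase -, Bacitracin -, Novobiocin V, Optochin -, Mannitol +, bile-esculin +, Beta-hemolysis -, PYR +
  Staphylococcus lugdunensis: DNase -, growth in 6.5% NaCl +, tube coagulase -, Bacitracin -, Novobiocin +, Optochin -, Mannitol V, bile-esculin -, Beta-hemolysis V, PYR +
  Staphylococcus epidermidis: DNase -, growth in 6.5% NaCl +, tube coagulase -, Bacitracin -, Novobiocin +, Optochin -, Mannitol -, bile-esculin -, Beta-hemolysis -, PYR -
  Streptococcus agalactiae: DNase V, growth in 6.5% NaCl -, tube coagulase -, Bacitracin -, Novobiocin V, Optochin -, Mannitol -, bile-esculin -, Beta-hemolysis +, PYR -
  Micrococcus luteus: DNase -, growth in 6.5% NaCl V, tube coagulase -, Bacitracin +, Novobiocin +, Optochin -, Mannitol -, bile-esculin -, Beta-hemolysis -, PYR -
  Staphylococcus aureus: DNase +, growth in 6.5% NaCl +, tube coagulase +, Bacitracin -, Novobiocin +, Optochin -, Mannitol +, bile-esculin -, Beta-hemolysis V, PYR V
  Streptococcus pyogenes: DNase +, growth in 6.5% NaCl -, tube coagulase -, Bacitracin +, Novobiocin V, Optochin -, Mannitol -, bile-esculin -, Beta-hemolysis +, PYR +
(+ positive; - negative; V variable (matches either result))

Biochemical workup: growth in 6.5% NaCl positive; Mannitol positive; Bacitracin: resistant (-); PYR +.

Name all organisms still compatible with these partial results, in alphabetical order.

Enterococcus faecalis, Enterococcus faecium, Staphylococcus aureus, Staphylococcus lugdunensis

Bacitracin -: excludes Micrococcus luteus, Streptococcus pyogenes — 10 left.
growth in 6.5% NaCl +: excludes Streptococcus bovis, Streptococcus mitis, Streptococcus pneumoniae, Streptococcus agalactiae — 6 left.
Mannitol +: excludes Staphylococcus epidermidis — 5 left.
PYR +: excludes Staphylococcus saprophyticus — 4 left.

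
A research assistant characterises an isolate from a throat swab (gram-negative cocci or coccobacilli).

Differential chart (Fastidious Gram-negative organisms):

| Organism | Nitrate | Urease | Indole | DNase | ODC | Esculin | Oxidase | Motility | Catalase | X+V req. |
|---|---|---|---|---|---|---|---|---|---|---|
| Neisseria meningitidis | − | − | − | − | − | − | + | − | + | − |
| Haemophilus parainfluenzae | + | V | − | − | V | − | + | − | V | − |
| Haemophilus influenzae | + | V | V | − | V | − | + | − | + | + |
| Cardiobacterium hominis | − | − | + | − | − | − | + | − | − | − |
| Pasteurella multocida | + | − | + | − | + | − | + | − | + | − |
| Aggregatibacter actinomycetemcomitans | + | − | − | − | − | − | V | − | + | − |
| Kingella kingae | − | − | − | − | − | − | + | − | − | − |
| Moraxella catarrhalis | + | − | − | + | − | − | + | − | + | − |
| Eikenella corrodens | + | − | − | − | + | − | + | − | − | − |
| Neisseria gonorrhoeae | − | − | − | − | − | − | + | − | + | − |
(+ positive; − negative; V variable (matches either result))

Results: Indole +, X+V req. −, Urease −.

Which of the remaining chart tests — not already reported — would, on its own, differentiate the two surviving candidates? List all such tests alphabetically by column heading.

Catalase, Nitrate, ODC

X+V req. −: excludes Haemophilus influenzae — 9 left.
Indole +: excludes 7 organisms — 2 left.
Urease −: all 2 remaining candidates are consistent.
Two candidates remain: Cardiobacterium hominis and Pasteurella multocida.
  Nitrate: Cardiobacterium hominis −, Pasteurella multocida + — discriminates.
  DNase: − vs − — same for both, does not separate.
  ODC: Cardiobacterium hominis −, Pasteurella multocida + — discriminates.
  Esculin: − vs − — same for both, does not separate.
  Oxidase: + vs + — same for both, does not separate.
  Motility: − vs − — same for both, does not separate.
  Catalase: Cardiobacterium hominis −, Pasteurella multocida + — discriminates.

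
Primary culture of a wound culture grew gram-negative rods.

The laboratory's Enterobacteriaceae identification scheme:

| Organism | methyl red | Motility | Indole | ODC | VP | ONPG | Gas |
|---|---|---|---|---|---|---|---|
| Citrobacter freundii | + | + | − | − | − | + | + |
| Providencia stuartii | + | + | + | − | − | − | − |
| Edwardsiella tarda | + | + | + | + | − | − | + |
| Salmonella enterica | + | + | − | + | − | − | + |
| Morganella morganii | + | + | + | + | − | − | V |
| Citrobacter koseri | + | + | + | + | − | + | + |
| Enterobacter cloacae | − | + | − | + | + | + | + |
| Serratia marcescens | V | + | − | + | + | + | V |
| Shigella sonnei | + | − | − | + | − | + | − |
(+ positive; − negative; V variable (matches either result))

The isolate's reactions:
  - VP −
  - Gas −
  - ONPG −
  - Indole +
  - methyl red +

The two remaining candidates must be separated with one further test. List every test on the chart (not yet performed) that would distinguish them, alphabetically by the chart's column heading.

ODC

ONPG −: excludes 5 organisms — 4 left.
VP −: all 4 remaining candidates are consistent.
Indole +: excludes Salmonella enterica — 3 left.
methyl red +: all 3 remaining candidates are consistent.
Gas −: excludes Edwardsiella tarda — 2 left.
Two candidates remain: Morganella morganii and Providencia stuartii.
  Motility: + vs + — same for both, does not separate.
  ODC: Morganella morganii +, Providencia stuartii − — discriminates.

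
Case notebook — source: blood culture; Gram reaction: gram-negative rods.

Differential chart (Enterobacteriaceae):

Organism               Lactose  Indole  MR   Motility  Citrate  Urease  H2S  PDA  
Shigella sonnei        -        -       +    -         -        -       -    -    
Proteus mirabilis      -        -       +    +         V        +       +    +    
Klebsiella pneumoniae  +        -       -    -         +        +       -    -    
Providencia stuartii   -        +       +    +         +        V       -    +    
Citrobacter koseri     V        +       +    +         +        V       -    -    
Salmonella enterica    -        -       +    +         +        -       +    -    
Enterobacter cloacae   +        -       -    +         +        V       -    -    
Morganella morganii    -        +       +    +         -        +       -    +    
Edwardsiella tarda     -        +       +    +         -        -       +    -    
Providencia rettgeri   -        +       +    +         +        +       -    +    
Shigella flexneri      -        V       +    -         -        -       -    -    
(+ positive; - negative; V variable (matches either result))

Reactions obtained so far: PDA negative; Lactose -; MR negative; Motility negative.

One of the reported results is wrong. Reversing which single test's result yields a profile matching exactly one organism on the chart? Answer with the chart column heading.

As reported, no row in the chart matches all 4 reactions.
Reversing PDA → still no organism matches.
Reversing Lactose (to +) → unique match: Klebsiella pneumoniae.
Reversing Motility → still no organism matches.
Reversing MR → 2 organisms match (not unique).

Lactose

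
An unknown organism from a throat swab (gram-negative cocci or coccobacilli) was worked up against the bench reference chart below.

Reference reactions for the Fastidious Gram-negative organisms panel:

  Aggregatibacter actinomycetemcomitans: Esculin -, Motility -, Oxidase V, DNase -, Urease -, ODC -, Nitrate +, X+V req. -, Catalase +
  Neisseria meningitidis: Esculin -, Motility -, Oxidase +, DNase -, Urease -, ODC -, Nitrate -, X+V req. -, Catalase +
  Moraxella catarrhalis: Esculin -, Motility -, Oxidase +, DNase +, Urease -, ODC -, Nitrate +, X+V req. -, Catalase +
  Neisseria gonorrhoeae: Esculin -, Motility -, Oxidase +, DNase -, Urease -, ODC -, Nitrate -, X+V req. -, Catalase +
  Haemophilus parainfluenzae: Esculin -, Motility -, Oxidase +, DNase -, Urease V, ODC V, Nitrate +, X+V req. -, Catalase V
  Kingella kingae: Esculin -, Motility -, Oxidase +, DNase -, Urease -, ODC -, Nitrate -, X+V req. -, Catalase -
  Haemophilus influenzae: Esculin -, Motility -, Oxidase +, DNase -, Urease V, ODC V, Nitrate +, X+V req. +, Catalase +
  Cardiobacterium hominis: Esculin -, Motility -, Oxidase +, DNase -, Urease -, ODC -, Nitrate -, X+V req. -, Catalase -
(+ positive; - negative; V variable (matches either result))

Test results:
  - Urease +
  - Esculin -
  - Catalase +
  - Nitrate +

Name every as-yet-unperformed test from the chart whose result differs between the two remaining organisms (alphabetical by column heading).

X+V req.

Nitrate +: excludes Neisseria meningitidis, Neisseria gonorrhoeae, Kingella kingae, Cardiobacterium hominis — 4 left.
Esculin -: all 4 remaining candidates are consistent.
Catalase +: all 4 remaining candidates are consistent.
Urease +: excludes Aggregatibacter actinomycetemcomitans, Moraxella catarrhalis — 2 left.
Two candidates remain: Haemophilus influenzae and Haemophilus parainfluenzae.
  Motility: - vs - — same for both, does not separate.
  Oxidase: + vs + — same for both, does not separate.
  DNase: - vs - — same for both, does not separate.
  ODC: V vs V — variable for at least one, does not separate.
  X+V req.: Haemophilus influenzae +, Haemophilus parainfluenzae - — discriminates.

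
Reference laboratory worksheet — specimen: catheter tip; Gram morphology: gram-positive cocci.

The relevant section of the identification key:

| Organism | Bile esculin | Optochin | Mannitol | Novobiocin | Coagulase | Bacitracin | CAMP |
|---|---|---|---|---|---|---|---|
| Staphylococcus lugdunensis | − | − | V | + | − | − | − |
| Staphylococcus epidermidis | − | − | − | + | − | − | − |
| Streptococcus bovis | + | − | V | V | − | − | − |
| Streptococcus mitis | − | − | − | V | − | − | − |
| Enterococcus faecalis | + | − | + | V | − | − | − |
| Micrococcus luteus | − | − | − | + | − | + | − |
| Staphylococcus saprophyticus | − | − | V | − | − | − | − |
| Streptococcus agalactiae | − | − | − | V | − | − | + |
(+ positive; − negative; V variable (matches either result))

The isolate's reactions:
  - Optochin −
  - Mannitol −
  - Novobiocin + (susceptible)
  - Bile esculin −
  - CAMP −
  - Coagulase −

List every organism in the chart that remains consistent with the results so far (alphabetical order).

CAMP −: excludes Streptococcus agalactiae — 7 left.
Coagulase −: all 7 remaining candidates are consistent.
Optochin −: all 7 remaining candidates are consistent.
Novobiocin +: excludes Staphylococcus saprophyticus — 6 left.
Mannitol −: excludes Enterococcus faecalis — 5 left.
Bile esculin −: excludes Streptococcus bovis — 4 left.

Micrococcus luteus, Staphylococcus epidermidis, Staphylococcus lugdunensis, Streptococcus mitis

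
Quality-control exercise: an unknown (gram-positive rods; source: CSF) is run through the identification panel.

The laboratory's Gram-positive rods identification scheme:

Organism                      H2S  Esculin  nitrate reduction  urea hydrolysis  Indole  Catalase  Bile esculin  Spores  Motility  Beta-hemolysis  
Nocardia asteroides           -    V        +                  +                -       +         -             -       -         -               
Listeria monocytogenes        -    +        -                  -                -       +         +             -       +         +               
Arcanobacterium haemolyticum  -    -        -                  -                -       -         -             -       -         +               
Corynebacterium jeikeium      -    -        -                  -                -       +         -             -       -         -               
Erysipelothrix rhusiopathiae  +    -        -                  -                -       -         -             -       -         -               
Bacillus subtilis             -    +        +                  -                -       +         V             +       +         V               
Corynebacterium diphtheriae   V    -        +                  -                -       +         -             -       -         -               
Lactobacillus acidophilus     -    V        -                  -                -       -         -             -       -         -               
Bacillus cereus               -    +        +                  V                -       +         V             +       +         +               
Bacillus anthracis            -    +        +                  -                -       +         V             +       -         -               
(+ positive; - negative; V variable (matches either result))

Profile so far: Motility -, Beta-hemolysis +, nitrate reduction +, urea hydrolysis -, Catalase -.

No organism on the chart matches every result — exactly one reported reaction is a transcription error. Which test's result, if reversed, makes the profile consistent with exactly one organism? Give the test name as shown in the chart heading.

As reported, no row in the chart matches all 5 reactions.
Reversing Motility → still no organism matches.
Reversing nitrate reduction (to -) → unique match: Arcanobacterium haemolyticum.
Reversing Catalase → still no organism matches.
Reversing Beta-hemolysis → still no organism matches.
Reversing urea hydrolysis → still no organism matches.

nitrate reduction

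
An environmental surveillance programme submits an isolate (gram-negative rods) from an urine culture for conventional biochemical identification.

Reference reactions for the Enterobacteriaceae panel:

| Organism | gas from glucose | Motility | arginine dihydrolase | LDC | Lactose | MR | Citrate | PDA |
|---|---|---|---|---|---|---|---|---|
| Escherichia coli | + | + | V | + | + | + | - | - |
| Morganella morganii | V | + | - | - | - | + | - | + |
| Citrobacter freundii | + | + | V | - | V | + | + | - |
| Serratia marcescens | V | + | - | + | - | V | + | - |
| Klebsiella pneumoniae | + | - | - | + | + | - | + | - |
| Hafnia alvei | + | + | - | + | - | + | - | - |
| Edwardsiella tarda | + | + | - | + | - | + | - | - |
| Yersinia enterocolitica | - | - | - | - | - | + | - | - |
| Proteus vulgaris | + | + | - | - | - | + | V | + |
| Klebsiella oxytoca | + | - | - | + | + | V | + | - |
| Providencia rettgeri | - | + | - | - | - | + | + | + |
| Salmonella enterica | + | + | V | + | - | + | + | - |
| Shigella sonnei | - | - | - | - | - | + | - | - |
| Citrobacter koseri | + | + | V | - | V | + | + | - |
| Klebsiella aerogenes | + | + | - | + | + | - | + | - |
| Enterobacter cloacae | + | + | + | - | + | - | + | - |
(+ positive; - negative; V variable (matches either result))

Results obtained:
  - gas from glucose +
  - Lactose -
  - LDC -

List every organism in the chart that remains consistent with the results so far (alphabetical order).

Citrobacter freundii, Citrobacter koseri, Morganella morganii, Proteus vulgaris

LDC -: excludes 8 organisms — 8 left.
Lactose -: excludes Enterobacter cloacae — 7 left.
gas from glucose +: excludes Yersinia enterocolitica, Providencia rettgeri, Shigella sonnei — 4 left.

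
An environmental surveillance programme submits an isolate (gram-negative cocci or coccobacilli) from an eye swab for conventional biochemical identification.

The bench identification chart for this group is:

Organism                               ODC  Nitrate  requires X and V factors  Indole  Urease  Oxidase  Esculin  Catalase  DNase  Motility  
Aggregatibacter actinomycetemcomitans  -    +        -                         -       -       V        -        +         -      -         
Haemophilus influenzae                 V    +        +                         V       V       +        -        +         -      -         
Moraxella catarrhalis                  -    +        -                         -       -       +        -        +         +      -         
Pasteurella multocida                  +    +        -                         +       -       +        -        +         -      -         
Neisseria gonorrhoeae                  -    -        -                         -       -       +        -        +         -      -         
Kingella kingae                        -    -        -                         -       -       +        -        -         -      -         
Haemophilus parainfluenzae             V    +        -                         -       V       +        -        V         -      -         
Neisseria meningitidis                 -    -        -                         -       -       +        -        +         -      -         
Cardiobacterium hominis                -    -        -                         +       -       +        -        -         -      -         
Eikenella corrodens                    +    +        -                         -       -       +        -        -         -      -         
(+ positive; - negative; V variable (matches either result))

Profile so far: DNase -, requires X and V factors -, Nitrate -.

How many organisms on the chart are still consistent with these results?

4

requires X and V factors -: excludes Haemophilus influenzae — 9 left.
Nitrate -: excludes 5 organisms — 4 left.
DNase -: all 4 remaining candidates are consistent.
Still consistent: Cardiobacterium hominis, Kingella kingae, Neisseria gonorrhoeae, Neisseria meningitidis.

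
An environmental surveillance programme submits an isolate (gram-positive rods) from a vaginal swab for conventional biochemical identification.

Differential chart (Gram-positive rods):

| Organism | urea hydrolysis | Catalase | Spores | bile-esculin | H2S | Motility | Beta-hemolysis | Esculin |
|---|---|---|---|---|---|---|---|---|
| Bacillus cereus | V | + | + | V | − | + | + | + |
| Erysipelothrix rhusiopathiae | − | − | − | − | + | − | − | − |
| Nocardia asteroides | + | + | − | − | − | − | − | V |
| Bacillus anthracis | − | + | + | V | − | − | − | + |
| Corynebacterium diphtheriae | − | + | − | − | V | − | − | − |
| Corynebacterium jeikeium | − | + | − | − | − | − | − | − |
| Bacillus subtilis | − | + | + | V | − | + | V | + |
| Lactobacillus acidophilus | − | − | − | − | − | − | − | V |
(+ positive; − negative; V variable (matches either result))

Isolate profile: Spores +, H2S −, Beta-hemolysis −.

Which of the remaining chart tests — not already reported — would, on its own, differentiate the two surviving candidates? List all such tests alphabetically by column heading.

Beta-hemolysis −: excludes Bacillus cereus — 7 left.
Spores +: excludes 5 organisms — 2 left.
H2S −: all 2 remaining candidates are consistent.
Two candidates remain: Bacillus anthracis and Bacillus subtilis.
  urea hydrolysis: − vs − — same for both, does not separate.
  Catalase: + vs + — same for both, does not separate.
  bile-esculin: V vs V — variable for at least one, does not separate.
  Motility: Bacillus anthracis −, Bacillus subtilis + — discriminates.
  Esculin: + vs + — same for both, does not separate.

Motility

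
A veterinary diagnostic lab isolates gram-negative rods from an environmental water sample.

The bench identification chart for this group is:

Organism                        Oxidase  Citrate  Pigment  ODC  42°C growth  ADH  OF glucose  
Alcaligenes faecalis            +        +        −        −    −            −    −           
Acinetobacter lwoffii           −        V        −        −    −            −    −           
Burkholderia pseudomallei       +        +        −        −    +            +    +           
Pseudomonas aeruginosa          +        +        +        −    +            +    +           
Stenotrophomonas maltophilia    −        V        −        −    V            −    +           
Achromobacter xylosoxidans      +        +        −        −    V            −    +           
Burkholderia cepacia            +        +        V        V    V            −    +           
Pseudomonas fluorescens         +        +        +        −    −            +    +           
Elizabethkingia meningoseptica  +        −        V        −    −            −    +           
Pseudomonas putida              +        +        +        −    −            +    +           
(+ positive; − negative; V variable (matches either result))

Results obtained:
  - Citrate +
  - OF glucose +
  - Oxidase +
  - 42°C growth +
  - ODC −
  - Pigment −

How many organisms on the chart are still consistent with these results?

3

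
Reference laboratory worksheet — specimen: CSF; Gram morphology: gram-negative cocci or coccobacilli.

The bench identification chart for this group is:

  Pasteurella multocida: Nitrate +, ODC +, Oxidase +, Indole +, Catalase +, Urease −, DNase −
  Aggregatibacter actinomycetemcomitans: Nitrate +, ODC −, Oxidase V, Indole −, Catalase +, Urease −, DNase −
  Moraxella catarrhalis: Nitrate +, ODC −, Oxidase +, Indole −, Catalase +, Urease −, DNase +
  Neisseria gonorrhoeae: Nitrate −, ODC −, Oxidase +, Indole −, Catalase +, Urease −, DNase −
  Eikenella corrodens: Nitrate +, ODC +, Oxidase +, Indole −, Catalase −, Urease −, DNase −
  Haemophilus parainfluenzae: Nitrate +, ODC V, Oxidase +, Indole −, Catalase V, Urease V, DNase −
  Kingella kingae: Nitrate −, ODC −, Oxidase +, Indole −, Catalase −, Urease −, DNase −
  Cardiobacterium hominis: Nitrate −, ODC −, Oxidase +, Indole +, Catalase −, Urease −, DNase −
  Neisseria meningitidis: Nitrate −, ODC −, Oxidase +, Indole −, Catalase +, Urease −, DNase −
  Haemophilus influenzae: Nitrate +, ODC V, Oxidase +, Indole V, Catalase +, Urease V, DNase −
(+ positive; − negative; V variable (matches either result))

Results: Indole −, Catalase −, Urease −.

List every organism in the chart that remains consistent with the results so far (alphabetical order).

Eikenella corrodens, Haemophilus parainfluenzae, Kingella kingae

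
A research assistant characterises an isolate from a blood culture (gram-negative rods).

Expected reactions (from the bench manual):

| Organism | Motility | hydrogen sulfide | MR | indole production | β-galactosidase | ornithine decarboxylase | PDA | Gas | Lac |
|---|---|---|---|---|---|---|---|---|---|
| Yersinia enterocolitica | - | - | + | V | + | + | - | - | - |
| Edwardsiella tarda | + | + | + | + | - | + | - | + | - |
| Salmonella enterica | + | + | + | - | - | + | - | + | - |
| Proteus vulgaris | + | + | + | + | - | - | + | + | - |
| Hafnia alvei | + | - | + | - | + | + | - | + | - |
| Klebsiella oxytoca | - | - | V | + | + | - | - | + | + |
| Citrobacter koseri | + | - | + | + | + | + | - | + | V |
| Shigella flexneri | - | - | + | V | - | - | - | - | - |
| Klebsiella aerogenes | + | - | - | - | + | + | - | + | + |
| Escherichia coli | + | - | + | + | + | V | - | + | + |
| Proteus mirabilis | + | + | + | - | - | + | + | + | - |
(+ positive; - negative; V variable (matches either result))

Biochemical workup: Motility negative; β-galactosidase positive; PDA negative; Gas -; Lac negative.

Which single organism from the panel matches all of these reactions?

Yersinia enterocolitica

β-galactosidase +: excludes 5 organisms — 6 left.
Lac -: excludes Klebsiella oxytoca, Klebsiella aerogenes, Escherichia coli — 3 left.
PDA -: all 3 remaining candidates are consistent.
Motility -: excludes Hafnia alvei, Citrobacter koseri — 1 left.
Gas -: the one remaining candidate is consistent.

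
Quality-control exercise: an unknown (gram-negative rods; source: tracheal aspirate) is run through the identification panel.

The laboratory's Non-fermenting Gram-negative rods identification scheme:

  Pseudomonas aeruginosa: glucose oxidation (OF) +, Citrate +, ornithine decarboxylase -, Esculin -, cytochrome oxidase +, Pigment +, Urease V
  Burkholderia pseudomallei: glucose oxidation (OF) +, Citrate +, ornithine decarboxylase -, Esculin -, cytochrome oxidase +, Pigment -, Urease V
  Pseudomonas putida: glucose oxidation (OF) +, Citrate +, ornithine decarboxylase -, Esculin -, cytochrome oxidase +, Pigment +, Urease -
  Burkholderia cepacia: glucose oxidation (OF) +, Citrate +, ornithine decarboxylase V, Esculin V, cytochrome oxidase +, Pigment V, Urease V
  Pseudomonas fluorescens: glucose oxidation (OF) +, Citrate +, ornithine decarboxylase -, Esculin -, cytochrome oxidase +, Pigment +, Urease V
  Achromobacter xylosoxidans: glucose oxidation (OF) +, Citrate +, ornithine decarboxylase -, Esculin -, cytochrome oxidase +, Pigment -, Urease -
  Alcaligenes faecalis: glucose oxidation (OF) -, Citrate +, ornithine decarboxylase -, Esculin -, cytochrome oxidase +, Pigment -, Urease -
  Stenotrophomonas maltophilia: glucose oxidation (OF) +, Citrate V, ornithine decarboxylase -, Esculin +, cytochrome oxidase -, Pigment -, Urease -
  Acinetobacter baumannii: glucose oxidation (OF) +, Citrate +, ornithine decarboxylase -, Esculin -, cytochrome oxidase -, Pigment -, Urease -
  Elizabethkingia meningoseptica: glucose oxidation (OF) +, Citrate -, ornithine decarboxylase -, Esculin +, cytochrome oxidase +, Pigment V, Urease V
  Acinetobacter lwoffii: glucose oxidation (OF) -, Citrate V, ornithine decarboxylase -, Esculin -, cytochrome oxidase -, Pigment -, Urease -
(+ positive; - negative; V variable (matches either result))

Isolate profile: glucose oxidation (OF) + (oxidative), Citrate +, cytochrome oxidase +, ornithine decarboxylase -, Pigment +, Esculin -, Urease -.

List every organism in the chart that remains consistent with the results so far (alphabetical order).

Urease -: all 11 remaining candidates are consistent.
glucose oxidation (OF) +: excludes Alcaligenes faecalis, Acinetobacter lwoffii — 9 left.
Citrate +: excludes Elizabethkingia meningoseptica — 8 left.
cytochrome oxidase +: excludes Stenotrophomonas maltophilia, Acinetobacter baumannii — 6 left.
ornithine decarboxylase -: all 6 remaining candidates are consistent.
Esculin -: all 6 remaining candidates are consistent.
Pigment +: excludes Burkholderia pseudomallei, Achromobacter xylosoxidans — 4 left.

Burkholderia cepacia, Pseudomonas aeruginosa, Pseudomonas fluorescens, Pseudomonas putida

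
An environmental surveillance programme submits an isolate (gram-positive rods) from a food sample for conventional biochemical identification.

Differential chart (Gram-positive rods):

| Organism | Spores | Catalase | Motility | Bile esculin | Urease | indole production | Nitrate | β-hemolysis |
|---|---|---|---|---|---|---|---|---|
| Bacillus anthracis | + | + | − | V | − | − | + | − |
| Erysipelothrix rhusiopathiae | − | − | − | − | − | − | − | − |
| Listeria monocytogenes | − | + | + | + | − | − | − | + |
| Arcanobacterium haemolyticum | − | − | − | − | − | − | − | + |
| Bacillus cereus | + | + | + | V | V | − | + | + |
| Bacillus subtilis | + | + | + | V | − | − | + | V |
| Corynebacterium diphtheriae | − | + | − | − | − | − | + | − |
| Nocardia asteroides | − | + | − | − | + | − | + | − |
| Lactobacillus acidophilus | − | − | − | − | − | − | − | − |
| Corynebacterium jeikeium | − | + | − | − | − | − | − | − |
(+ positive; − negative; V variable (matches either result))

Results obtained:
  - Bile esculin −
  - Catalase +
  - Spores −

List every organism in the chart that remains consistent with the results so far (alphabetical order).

Corynebacterium diphtheriae, Corynebacterium jeikeium, Nocardia asteroides

Bile esculin −: excludes Listeria monocytogenes — 9 left.
Spores −: excludes Bacillus anthracis, Bacillus cereus, Bacillus subtilis — 6 left.
Catalase +: excludes Erysipelothrix rhusiopathiae, Arcanobacterium haemolyticum, Lactobacillus acidophilus — 3 left.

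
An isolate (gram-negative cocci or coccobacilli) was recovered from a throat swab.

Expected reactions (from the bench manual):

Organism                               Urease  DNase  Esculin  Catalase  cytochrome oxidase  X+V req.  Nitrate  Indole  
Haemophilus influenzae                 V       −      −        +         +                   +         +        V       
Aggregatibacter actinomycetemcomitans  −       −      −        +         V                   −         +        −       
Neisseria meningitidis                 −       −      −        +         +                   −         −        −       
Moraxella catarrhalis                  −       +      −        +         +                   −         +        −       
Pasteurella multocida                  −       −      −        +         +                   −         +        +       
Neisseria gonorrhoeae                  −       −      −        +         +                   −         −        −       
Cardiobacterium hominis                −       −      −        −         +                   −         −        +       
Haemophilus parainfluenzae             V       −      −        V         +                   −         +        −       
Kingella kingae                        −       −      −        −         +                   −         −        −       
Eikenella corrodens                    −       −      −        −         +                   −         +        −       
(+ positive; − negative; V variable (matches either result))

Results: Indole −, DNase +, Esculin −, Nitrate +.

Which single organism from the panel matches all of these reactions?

Nitrate +: excludes Neisseria meningitidis, Neisseria gonorrhoeae, Cardiobacterium hominis, Kingella kingae — 6 left.
Esculin −: all 6 remaining candidates are consistent.
Indole −: excludes Pasteurella multocida — 5 left.
DNase +: excludes Haemophilus influenzae, Aggregatibacter actinomycetemcomitans, Haemophilus parainfluenzae, Eikenella corrodens — 1 left.

Moraxella catarrhalis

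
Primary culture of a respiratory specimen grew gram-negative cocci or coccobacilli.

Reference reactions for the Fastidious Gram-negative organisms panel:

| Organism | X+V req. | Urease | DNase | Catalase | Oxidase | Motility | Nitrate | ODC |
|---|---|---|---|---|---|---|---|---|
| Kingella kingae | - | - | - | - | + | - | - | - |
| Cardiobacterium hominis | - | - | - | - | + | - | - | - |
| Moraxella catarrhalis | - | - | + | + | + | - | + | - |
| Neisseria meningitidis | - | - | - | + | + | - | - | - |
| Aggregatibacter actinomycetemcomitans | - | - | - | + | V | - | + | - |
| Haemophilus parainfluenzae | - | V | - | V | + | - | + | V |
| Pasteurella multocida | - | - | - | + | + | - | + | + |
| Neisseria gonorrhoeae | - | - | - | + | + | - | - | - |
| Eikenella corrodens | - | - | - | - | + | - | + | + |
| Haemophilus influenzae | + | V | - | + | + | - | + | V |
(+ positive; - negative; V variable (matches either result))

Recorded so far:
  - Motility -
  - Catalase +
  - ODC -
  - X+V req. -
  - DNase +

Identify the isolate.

Moraxella catarrhalis

Catalase +: excludes Kingella kingae, Cardiobacterium hominis, Eikenella corrodens — 7 left.
Motility -: all 7 remaining candidates are consistent.
X+V req. -: excludes Haemophilus influenzae — 6 left.
ODC -: excludes Pasteurella multocida — 5 left.
DNase +: excludes Neisseria meningitidis, Aggregatibacter actinomycetemcomitans, Haemophilus parainfluenzae, Neisseria gonorrhoeae — 1 left.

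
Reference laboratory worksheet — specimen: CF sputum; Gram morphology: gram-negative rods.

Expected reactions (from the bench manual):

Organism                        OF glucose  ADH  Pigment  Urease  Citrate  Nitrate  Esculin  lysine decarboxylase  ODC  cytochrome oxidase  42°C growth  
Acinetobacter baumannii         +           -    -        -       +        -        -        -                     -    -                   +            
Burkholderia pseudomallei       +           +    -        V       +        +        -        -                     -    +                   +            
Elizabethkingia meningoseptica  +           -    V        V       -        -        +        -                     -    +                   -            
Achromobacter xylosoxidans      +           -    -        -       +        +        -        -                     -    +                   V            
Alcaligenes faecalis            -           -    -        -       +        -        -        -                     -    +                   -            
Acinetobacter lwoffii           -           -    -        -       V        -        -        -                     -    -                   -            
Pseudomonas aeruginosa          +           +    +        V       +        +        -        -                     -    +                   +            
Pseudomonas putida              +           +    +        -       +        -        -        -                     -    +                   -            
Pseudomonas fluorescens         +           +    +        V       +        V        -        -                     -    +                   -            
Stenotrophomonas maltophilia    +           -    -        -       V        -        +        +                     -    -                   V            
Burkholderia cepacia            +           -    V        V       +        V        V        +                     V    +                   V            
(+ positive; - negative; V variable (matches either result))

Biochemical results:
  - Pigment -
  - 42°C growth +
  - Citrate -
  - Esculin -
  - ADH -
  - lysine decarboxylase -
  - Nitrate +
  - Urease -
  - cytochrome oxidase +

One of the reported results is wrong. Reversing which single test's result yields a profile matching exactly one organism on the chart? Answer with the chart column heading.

Citrate

As reported, no row in the chart matches all 9 reactions.
Reversing Esculin → still no organism matches.
Reversing Urease → still no organism matches.
Reversing Pigment → still no organism matches.
Reversing Citrate (to +) → unique match: Achromobacter xylosoxidans.
Reversing 42°C growth → still no organism matches.
Reversing cytochrome oxidase → still no organism matches.
Reversing lysine decarboxylase → still no organism matches.
Reversing Nitrate → still no organism matches.
Reversing ADH → still no organism matches.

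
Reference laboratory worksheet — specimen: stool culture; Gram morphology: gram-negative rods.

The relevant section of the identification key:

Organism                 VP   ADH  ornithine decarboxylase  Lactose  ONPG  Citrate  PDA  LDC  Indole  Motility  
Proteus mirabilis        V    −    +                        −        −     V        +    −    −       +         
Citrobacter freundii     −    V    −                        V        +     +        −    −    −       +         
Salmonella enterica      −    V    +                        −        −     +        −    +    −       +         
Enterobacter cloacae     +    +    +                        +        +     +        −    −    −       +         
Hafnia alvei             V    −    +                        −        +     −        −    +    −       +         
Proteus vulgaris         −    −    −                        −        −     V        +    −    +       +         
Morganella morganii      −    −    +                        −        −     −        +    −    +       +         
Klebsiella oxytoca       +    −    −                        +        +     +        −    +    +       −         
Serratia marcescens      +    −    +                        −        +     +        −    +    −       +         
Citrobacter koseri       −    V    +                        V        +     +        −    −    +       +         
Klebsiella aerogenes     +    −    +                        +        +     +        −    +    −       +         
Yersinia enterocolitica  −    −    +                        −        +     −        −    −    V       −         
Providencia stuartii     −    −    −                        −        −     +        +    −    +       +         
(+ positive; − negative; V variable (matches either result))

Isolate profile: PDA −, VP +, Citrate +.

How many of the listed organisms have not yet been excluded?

4

VP +: excludes 7 organisms — 6 left.
Citrate +: excludes Hafnia alvei — 5 left.
PDA −: excludes Proteus mirabilis — 4 left.
Still consistent: Enterobacter cloacae, Klebsiella aerogenes, Klebsiella oxytoca, Serratia marcescens.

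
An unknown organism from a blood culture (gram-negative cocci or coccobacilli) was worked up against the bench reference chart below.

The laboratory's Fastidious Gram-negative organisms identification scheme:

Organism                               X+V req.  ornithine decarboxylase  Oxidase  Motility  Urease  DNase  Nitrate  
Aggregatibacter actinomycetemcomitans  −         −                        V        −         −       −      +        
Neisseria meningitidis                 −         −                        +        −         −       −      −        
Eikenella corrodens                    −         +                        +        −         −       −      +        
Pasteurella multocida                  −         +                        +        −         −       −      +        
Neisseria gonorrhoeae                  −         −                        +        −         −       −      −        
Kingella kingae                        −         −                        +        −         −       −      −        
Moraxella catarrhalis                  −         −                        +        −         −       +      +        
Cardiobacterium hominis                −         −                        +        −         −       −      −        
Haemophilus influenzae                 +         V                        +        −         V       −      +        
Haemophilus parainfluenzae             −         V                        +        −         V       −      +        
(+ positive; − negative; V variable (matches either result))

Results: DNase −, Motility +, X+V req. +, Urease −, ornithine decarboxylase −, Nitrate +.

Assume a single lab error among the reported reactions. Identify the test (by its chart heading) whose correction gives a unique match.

Motility

As reported, no row in the chart matches all 6 reactions.
Reversing DNase → still no organism matches.
Reversing X+V req. → still no organism matches.
Reversing Motility (to −) → unique match: Haemophilus influenzae.
Reversing ornithine decarboxylase → still no organism matches.
Reversing Nitrate → still no organism matches.
Reversing Urease → still no organism matches.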